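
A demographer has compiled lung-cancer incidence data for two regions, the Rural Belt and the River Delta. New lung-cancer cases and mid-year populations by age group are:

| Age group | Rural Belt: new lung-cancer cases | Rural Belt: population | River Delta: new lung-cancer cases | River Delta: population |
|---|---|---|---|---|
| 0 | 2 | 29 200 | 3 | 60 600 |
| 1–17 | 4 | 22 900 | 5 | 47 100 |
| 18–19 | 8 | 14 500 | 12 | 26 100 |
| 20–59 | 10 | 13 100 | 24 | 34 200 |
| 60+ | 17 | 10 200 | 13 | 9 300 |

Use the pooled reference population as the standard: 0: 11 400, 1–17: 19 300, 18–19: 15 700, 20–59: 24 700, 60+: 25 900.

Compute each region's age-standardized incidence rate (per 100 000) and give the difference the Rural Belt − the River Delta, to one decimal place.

11.8

Age-specific rates per 100 000 for the Rural Belt: 6.85, 17.47, 55.17, 76.34, 166.67.
For the River Delta: 4.95, 10.62, 45.98, 70.18, 139.78.
Standard total = 97 000; weights = 0.1175, 0.1990, 0.1619, 0.2546, 0.2670.
The Rural Belt: 0.1175×6.85 + 0.1990×17.47 + 0.1619×55.17 + 0.2546×76.34 + 0.2670×166.67 = 77.1502 per 100 000.
The River Delta: 0.1175×4.95 + 0.1990×10.62 + 0.1619×45.98 + 0.2546×70.18 + 0.2670×139.78 = 65.3291 per 100 000.
Difference = 77.1502 − 65.3291 = 11.8211.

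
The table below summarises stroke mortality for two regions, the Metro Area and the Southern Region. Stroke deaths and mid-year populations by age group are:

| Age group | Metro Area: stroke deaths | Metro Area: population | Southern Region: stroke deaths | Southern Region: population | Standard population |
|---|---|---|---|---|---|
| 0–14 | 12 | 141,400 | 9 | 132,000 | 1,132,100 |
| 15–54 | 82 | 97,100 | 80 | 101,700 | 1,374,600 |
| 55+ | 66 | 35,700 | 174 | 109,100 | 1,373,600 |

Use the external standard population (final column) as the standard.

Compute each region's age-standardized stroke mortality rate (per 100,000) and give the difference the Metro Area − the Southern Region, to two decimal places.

Age-specific rates per 100,000 for the Metro Area: 8.49, 84.45, 184.87.
For the Southern Region: 6.82, 78.66, 159.49.
Standard total = 3,880,300; weights = 0.2918, 0.3543, 0.3540.
The Metro Area: 0.2918×8.49 + 0.3543×84.45 + 0.3540×184.87 = 97.8363 per 100,000.
The Southern Region: 0.2918×6.82 + 0.3543×78.66 + 0.3540×159.49 = 86.3128 per 100,000.
Difference = 97.8363 − 86.3128 = 11.5235.

11.52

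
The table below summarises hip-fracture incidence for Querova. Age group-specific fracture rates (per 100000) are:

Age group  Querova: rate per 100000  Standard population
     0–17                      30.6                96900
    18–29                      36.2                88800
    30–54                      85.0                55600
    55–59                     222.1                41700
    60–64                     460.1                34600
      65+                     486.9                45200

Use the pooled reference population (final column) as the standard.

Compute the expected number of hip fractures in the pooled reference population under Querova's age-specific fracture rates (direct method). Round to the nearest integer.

Expected hip fractures = Σ (standard pop × age-specific rate ÷ 100000)
= 96900×30.6/100000 + 88800×36.2/100000 + 55600×85.0/100000 + 41700×222.1/100000 + 34600×460.1/100000 + 45200×486.9/100000
= 29.65 + 32.15 + 47.26 + 92.62 + 159.19 + 220.08 = 580.95.

581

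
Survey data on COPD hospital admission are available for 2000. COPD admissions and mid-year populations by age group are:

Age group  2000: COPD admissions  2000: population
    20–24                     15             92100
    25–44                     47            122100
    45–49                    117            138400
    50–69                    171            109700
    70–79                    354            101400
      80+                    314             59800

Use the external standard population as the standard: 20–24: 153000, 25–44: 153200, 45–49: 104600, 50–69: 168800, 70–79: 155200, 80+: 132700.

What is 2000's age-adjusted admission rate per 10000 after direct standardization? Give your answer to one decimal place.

19.3

Age-specific rates per 10000 for 2000: 1.63, 3.85, 8.45, 15.59, 34.91, 52.51.
Standard total = 867500; weights = 0.1764, 0.1766, 0.1206, 0.1946, 0.1789, 0.1530.
Standardized rate: 0.1764×1.63 + 0.1766×3.85 + 0.1206×8.45 + 0.1946×15.59 + 0.1789×34.91 + 0.1530×52.51 = 19.2974 per 10000.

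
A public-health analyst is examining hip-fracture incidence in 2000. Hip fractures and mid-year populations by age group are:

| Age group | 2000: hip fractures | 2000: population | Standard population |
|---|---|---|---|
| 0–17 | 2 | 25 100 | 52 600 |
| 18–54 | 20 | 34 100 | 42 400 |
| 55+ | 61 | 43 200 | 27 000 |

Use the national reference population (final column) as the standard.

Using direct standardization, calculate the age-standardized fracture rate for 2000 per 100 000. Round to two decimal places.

55.07

Age-specific rates per 100 000 for 2000: 7.97, 58.65, 141.20.
Standard total = 122 000; weights = 0.4311, 0.3475, 0.2213.
Standardized rate: 0.4311×7.97 + 0.3475×58.65 + 0.2213×141.20 = 55.0691 per 100 000.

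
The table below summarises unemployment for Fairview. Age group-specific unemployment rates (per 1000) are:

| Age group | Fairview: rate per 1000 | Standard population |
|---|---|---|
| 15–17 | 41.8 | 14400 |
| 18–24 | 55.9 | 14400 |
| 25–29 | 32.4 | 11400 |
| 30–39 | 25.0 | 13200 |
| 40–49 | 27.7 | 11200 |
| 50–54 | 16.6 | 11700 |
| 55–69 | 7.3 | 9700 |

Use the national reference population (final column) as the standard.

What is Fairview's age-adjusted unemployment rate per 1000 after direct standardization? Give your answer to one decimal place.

31.2

Standard total = 86000; weights = 0.1674, 0.1674, 0.1326, 0.1535, 0.1302, 0.1360, 0.1128.
Standardized rate: 0.1674×41.8 + 0.1674×55.9 + 0.1326×32.4 + 0.1535×25.0 + 0.1302×27.7 + 0.1360×16.6 + 0.1128×7.3 = 31.1803 per 1000.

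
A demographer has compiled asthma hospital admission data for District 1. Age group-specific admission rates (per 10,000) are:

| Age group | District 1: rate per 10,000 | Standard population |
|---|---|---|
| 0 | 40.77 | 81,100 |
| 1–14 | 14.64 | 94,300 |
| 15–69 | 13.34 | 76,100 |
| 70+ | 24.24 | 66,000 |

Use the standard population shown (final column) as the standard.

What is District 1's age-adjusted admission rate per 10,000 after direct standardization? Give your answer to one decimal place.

Standard total = 317,500; weights = 0.2554, 0.2970, 0.2397, 0.2079.
Standardized rate: 0.2554×40.77 + 0.2970×14.64 + 0.2397×13.34 + 0.2079×24.24 = 22.9985 per 10,000.

23.0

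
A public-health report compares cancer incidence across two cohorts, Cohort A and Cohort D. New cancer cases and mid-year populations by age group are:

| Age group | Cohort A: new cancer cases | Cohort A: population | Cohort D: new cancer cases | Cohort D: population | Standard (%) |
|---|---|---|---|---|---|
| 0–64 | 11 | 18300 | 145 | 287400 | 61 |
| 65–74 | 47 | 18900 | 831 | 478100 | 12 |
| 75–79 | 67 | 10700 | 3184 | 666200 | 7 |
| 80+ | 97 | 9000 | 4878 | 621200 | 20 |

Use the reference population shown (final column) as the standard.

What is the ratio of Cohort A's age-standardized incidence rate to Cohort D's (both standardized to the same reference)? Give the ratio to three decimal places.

Age-specific rates per 100000 for Cohort A: 60.11, 248.68, 626.17, 1077.78.
For Cohort D: 50.45, 173.81, 477.93, 785.25.
Standard weights: 0.61, 0.12, 0.07, 0.20.
Cohort A: 0.6100×60.11 + 0.1200×248.68 + 0.0700×626.17 + 0.2000×1077.78 = 325.8953 per 100000.
Cohort D: 0.6100×50.45 + 0.1200×173.81 + 0.0700×477.93 + 0.2000×785.25 = 242.1398 per 100000.
Ratio = 325.8953 ÷ 242.1398 = 1.34590.

1.346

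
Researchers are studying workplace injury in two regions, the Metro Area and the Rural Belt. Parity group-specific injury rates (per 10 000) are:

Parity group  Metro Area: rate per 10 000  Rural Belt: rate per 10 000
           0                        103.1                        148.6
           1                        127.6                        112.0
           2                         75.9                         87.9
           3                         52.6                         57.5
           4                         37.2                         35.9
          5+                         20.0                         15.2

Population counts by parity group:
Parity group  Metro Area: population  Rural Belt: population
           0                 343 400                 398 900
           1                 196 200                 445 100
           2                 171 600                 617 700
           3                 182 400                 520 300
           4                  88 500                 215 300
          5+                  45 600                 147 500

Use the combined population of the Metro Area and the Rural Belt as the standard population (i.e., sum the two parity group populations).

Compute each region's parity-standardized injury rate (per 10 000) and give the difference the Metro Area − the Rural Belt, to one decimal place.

-10.5

Combined standard total = 3 372 500; weights = 0.2201, 0.1902, 0.2340, 0.2084, 0.0901, 0.0573.
The Metro Area: 0.2201×103.1 + 0.1902×127.6 + 0.2340×75.9 + 0.2084×52.6 + 0.0901×37.2 + 0.0573×20.0 = 80.1762 per 10 000.
The Rural Belt: 0.2201×148.6 + 0.1902×112.0 + 0.2340×87.9 + 0.2084×57.5 + 0.0901×35.9 + 0.0573×15.2 = 90.6620 per 10 000.
Difference = 80.1762 − 90.6620 = -10.4858.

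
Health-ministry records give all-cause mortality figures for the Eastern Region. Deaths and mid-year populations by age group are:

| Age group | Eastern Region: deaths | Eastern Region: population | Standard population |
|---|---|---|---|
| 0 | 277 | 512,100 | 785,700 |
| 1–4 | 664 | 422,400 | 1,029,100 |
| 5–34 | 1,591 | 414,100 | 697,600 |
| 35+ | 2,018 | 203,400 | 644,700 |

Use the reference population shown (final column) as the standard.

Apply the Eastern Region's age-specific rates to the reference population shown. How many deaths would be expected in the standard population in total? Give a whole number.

Age-specific rates per 100,000 for the Eastern Region: 54.09, 157.20, 384.21, 992.13.
Expected deaths = Σ (standard pop × age-specific rate ÷ 100,000)
= 785,700×54.09/100,000 + 1,029,100×157.20/100,000 + 697,600×384.21/100,000 + 644,700×992.13/100,000
= 424.99 + 1617.71 + 2680.23 + 6396.29 = 11119.22.

11119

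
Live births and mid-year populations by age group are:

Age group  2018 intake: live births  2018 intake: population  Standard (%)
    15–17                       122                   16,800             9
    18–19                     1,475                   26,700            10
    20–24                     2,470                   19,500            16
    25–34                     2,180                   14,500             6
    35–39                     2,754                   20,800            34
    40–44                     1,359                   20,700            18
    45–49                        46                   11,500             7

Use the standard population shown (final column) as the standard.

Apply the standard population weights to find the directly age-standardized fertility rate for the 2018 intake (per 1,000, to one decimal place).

Age-specific rates per 1,000 for the 2018 intake: 7.262, 55.243, 126.667, 150.345, 132.404, 65.652, 4.000.
Standard weights: 0.09, 0.10, 0.16, 0.06, 0.34, 0.18, 0.07.
Standardized rate: 0.0900×7.262 + 0.1000×55.243 + 0.1600×126.667 + 0.0600×150.345 + 0.3400×132.404 + 0.1800×65.652 + 0.0700×4.000 = 92.5800 per 1,000.

92.6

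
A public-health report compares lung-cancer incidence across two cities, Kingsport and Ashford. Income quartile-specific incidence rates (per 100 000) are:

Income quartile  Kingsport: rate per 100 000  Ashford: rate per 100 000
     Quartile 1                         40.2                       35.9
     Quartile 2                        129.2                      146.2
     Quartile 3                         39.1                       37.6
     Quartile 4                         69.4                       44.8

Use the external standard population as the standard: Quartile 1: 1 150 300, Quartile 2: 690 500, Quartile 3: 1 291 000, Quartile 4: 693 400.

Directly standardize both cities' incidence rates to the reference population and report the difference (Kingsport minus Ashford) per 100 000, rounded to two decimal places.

3.19

Standard total = 3 825 200; weights = 0.3007, 0.1805, 0.3375, 0.1813.
Kingsport: 0.3007×40.2 + 0.1805×129.2 + 0.3375×39.1 + 0.1813×69.4 = 61.1876 per 100 000.
Ashford: 0.3007×35.9 + 0.1805×146.2 + 0.3375×37.6 + 0.1813×44.8 = 57.9977 per 100 000.
Difference = 61.1876 − 57.9977 = 3.1899.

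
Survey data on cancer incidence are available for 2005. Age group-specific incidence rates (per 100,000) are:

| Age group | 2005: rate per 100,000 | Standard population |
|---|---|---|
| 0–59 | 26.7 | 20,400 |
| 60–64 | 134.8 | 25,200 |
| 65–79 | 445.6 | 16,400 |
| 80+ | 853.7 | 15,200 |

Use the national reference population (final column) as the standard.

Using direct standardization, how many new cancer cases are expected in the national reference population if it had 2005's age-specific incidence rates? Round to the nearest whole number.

242

Expected new cancer cases = Σ (standard pop × age-specific rate ÷ 100,000)
= 20,400×26.7/100,000 + 25,200×134.8/100,000 + 16,400×445.6/100,000 + 15,200×853.7/100,000
= 5.45 + 33.97 + 73.08 + 129.76 = 242.26.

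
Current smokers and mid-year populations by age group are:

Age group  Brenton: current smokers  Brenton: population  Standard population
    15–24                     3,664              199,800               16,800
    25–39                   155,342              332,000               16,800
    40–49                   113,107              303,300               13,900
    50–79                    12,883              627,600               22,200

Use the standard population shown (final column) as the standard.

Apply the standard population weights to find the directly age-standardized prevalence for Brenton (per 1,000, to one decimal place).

Age-specific rates per 1,000 for Brenton: 18.338, 467.898, 372.921, 20.527.
Standard total = 69,700; weights = 0.2410, 0.2410, 0.1994, 0.3185.
Standardized rate: 0.2410×18.338 + 0.2410×467.898 + 0.1994×372.921 + 0.3185×20.527 = 198.1073 per 1,000.

198.1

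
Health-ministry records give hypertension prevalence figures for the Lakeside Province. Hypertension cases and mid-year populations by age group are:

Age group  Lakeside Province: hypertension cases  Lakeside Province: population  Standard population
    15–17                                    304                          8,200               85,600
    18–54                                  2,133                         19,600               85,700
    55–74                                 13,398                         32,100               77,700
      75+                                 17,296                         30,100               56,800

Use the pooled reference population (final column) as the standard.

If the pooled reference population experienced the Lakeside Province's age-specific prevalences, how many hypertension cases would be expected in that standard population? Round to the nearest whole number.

Age-specific rates per 1,000 for the Lakeside Province: 37.073, 108.827, 417.383, 574.618.
Expected hypertension cases = Σ (standard pop × age-specific rate ÷ 1,000)
= 85,600×37.073/1,000 + 85,700×108.827/1,000 + 77,700×417.383/1,000 + 56,800×574.618/1,000
= 3173.46 + 9326.43 + 32430.67 + 32638.30 = 77568.87.

77569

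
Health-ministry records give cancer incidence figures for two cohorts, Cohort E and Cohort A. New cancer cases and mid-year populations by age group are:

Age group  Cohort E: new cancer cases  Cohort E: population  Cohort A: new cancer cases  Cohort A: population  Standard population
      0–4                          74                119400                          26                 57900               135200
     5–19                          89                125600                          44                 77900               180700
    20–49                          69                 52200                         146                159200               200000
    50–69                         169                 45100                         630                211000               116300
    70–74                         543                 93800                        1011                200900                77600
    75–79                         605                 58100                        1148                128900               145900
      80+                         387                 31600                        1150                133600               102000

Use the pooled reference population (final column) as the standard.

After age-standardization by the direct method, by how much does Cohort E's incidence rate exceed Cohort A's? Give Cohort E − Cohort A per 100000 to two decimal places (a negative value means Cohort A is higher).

Age-specific rates per 100000 for Cohort E: 61.98, 70.86, 132.18, 374.72, 578.89, 1041.31, 1224.68.
For Cohort A: 44.91, 56.48, 91.71, 298.58, 503.24, 890.61, 860.78.
Standard total = 957700; weights = 0.1412, 0.1887, 0.2088, 0.1214, 0.0810, 0.1523, 0.1065.
Cohort E: 0.1412×61.98 + 0.1887×70.86 + 0.2088×132.18 + 0.1214×374.72 + 0.0810×578.89 + 0.1523×1041.31 + 0.1065×1224.68 = 431.2073 per 100000.
Cohort A: 0.1412×44.91 + 0.1887×56.48 + 0.2088×91.71 + 0.1214×298.58 + 0.0810×503.24 + 0.1523×890.61 + 0.1065×860.78 = 340.5396 per 100000.
Difference = 431.2073 − 340.5396 = 90.6676.

90.67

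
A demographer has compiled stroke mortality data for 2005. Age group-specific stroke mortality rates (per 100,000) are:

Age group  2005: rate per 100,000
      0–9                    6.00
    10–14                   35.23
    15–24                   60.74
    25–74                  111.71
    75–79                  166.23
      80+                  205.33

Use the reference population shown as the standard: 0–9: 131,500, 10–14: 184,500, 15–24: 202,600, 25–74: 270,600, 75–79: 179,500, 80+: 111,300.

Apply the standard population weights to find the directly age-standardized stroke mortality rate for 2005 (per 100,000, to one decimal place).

Standard total = 1,080,000; weights = 0.1218, 0.1708, 0.1876, 0.2506, 0.1662, 0.1031.
Standardized rate: 0.1218×6.00 + 0.1708×35.23 + 0.1876×60.74 + 0.2506×111.71 + 0.1662×166.23 + 0.1031×205.33 = 94.9214 per 100,000.

94.9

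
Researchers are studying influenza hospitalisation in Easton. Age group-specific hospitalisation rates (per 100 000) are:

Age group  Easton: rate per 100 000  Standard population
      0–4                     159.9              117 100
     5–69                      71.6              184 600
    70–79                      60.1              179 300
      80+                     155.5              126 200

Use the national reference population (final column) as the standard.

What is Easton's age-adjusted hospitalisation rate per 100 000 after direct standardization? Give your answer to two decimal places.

102.67

Standard total = 607 200; weights = 0.1929, 0.3040, 0.2953, 0.2078.
Standardized rate: 0.1929×159.9 + 0.3040×71.6 + 0.2953×60.1 + 0.2078×155.5 = 102.6708 per 100 000.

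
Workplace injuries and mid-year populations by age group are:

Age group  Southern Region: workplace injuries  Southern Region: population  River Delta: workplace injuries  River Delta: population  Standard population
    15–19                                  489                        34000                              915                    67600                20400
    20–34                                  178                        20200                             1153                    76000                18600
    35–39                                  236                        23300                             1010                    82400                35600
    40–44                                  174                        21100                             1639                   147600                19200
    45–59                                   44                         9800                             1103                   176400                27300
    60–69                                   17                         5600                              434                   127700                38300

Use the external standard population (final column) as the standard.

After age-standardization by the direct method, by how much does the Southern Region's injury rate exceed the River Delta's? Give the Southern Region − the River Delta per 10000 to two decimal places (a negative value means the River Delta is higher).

Age-specific rates per 10000 for the Southern Region: 143.82, 88.12, 101.29, 82.46, 44.90, 30.36.
For the River Delta: 135.36, 151.71, 122.57, 111.04, 62.53, 33.99.
Standard total = 159400; weights = 0.1280, 0.1167, 0.2233, 0.1205, 0.1713, 0.2403.
The Southern Region: 0.1280×143.82 + 0.1167×88.12 + 0.2233×101.29 + 0.1205×82.46 + 0.1713×44.90 + 0.2403×30.36 = 76.2268 per 10000.
The River Delta: 0.1280×135.36 + 0.1167×151.71 + 0.2233×122.57 + 0.1205×111.04 + 0.1713×62.53 + 0.2403×33.99 = 94.6510 per 10000.
Difference = 76.2268 − 94.6510 = -18.4242.

-18.42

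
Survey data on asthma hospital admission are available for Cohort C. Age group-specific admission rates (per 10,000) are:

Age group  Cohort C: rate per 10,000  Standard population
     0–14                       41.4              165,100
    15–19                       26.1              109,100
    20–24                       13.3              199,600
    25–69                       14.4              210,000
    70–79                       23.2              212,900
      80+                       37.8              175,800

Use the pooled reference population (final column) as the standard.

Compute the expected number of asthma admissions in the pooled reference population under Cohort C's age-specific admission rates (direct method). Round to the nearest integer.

2695

Expected asthma admissions = Σ (standard pop × age-specific rate ÷ 10,000)
= 165,100×41.4/10,000 + 109,100×26.1/10,000 + 199,600×13.3/10,000 + 210,000×14.4/10,000 + 212,900×23.2/10,000 + 175,800×37.8/10,000
= 683.51 + 284.75 + 265.47 + 302.40 + 493.93 + 664.52 = 2694.59.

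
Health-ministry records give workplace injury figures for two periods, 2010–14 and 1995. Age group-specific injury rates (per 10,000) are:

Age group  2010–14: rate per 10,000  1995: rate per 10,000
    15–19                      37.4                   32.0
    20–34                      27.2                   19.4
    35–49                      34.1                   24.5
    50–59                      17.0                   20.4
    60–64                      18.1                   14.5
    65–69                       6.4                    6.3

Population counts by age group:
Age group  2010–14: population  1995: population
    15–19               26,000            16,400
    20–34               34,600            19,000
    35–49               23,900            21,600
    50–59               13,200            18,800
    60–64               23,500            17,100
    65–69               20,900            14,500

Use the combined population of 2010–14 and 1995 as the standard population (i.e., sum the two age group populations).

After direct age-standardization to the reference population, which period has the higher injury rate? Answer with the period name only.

Combined standard total = 249,500; weights = 0.1699, 0.2148, 0.1824, 0.1283, 0.1627, 0.1419.
2010–14: 0.1699×37.4 + 0.2148×27.2 + 0.1824×34.1 + 0.1283×17.0 + 0.1627×18.1 + 0.1419×6.4 = 24.4515 per 10,000.
1995: 0.1699×32.0 + 0.2148×19.4 + 0.1824×24.5 + 0.1283×20.4 + 0.1627×14.5 + 0.1419×6.3 = 19.9435 per 10,000.

2010–14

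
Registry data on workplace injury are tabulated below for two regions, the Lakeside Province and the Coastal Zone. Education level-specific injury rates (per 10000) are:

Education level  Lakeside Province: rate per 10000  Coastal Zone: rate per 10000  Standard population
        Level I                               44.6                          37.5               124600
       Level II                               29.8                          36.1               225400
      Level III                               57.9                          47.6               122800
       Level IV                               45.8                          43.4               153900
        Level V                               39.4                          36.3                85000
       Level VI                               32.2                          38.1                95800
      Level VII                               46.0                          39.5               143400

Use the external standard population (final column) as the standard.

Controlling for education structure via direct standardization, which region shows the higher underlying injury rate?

Lakeside Province

Standard total = 950900; weights = 0.1310, 0.2370, 0.1291, 0.1618, 0.0894, 0.1007, 0.1508.
The Lakeside Province: 0.1310×44.6 + 0.2370×29.8 + 0.1291×57.9 + 0.1618×45.8 + 0.0894×39.4 + 0.1007×32.2 + 0.1508×46.0 = 41.5007 per 10000.
The Coastal Zone: 0.1310×37.5 + 0.2370×36.1 + 0.1291×47.6 + 0.1618×43.4 + 0.0894×36.3 + 0.1007×38.1 + 0.1508×39.5 = 39.6822 per 10000.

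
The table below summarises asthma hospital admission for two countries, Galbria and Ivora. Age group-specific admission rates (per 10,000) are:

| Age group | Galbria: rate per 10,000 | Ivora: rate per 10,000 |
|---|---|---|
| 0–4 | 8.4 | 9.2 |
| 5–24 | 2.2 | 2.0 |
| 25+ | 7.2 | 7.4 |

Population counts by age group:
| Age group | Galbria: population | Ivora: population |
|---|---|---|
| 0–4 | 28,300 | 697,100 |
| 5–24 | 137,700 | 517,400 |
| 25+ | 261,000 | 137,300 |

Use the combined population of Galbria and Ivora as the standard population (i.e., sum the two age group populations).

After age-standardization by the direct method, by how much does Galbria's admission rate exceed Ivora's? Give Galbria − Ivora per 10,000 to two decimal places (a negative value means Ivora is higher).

Combined standard total = 1,778,800; weights = 0.4078, 0.3683, 0.2239.
Galbria: 0.4078×8.4 + 0.3683×2.2 + 0.2239×7.2 = 5.8480 per 10,000.
Ivora: 0.4078×9.2 + 0.3683×2.0 + 0.2239×7.4 = 6.1453 per 10,000.
Difference = 5.8480 − 6.1453 = -0.2974.

-0.30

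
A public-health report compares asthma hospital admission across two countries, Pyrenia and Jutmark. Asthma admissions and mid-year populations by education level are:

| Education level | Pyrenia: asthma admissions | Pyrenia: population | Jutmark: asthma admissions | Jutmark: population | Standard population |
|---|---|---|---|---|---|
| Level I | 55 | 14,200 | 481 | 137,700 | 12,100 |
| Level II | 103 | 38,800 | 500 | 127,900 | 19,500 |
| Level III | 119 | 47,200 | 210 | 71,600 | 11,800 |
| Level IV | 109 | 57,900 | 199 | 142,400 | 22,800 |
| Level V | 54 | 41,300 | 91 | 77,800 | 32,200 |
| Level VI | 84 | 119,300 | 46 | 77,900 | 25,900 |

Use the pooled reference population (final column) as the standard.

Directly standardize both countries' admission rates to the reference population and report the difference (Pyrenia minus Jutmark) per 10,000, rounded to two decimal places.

Education-specific rates per 10,000 for Pyrenia: 38.73, 26.55, 25.21, 18.83, 13.08, 7.04.
For Jutmark: 34.93, 39.09, 29.33, 13.97, 11.70, 5.91.
Standard total = 124,300; weights = 0.0973, 0.1569, 0.0949, 0.1834, 0.2591, 0.2084.
Pyrenia: 0.0973×38.73 + 0.1569×26.55 + 0.0949×25.21 + 0.1834×18.83 + 0.2591×13.08 + 0.2084×7.04 = 18.6357 per 10,000.
Jutmark: 0.0973×34.93 + 0.1569×39.09 + 0.0949×29.33 + 0.1834×13.97 + 0.2591×11.70 + 0.2084×5.91 = 19.1413 per 10,000.
Difference = 18.6357 − 19.1413 = -0.5056.

-0.51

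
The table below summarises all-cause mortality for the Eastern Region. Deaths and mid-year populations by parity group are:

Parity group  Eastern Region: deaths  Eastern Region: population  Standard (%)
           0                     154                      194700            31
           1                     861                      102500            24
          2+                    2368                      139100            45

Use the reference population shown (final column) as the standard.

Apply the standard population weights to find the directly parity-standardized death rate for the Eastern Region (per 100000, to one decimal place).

Parity-specific rates per 100000 for the Eastern Region: 79.10, 840.00, 1702.37.
Standard weights: 0.31, 0.24, 0.45.
Standardized rate: 0.3100×79.10 + 0.2400×840.00 + 0.4500×1702.37 = 992.1874 per 100000.

992.2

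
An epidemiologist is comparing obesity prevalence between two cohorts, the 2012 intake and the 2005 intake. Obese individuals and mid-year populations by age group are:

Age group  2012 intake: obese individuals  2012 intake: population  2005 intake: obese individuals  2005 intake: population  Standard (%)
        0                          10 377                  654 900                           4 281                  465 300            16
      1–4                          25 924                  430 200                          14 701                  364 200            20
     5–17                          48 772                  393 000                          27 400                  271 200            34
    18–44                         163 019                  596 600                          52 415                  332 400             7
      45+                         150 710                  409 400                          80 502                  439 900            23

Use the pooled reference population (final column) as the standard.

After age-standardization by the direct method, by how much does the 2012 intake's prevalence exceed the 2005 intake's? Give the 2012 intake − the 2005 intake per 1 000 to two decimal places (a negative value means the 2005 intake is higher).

Age-specific rates per 1 000 for the 2012 intake: 15.845, 60.260, 124.102, 273.247, 368.124.
For the 2005 intake: 9.201, 40.365, 101.032, 157.687, 183.001.
Standard weights: 0.16, 0.20, 0.34, 0.07, 0.23.
The 2012 intake: 0.1600×15.845 + 0.2000×60.260 + 0.3400×124.102 + 0.0700×273.247 + 0.2300×368.124 = 160.5777 per 1 000.
The 2005 intake: 0.1600×9.201 + 0.2000×40.365 + 0.3400×101.032 + 0.0700×157.687 + 0.2300×183.001 = 97.0244 per 1 000.
Difference = 160.5777 − 97.0244 = 63.5533.

63.55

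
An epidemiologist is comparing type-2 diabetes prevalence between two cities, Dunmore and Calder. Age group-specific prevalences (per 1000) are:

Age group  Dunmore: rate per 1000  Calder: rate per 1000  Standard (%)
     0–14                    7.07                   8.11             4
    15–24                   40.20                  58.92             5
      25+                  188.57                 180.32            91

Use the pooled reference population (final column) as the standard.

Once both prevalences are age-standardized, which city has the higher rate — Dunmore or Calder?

Standard weights: 0.04, 0.05, 0.91.
Dunmore: 0.0400×7.07 + 0.0500×40.20 + 0.9100×188.57 = 173.8915 per 1000.
Calder: 0.0400×8.11 + 0.0500×58.92 + 0.9100×180.32 = 167.3616 per 1000.

Dunmore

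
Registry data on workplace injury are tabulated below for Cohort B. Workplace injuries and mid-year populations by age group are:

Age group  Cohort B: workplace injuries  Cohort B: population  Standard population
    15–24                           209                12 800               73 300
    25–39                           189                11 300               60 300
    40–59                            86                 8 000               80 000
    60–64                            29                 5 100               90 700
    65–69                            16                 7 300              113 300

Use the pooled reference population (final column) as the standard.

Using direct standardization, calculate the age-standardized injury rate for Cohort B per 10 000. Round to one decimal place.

Age-specific rates per 10 000 for Cohort B: 163.28, 167.26, 107.50, 56.86, 21.92.
Standard total = 417 600; weights = 0.1755, 0.1444, 0.1916, 0.2172, 0.2713.
Standardized rate: 0.1755×163.28 + 0.1444×167.26 + 0.1916×107.50 + 0.2172×56.86 + 0.2713×21.92 = 91.7022 per 10 000.

91.7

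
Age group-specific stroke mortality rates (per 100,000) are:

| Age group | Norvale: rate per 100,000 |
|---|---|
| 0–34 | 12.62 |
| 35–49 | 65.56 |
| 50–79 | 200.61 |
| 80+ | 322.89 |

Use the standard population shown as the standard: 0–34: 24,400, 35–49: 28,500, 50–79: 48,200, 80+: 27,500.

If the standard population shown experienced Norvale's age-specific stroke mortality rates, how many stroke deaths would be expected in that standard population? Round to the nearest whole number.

207

Expected stroke deaths = Σ (standard pop × age-specific rate ÷ 100,000)
= 24,400×12.62/100,000 + 28,500×65.56/100,000 + 48,200×200.61/100,000 + 27,500×322.89/100,000
= 3.08 + 18.68 + 96.69 + 88.79 = 207.25.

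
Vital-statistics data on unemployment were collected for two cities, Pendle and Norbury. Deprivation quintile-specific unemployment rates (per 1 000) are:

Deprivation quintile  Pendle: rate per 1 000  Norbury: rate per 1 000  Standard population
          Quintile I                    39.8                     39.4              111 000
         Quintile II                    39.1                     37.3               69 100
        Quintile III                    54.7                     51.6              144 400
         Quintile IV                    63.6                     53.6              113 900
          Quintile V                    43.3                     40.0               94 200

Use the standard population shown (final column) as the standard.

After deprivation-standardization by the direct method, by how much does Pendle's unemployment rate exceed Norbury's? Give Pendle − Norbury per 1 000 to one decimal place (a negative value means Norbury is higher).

Standard total = 532 600; weights = 0.2084, 0.1297, 0.2711, 0.2139, 0.1769.
Pendle: 0.2084×39.8 + 0.1297×39.1 + 0.2711×54.7 + 0.2139×63.6 + 0.1769×43.3 = 49.4577 per 1 000.
Norbury: 0.2084×39.4 + 0.1297×37.3 + 0.2711×51.6 + 0.2139×53.6 + 0.1769×40.0 = 45.5781 per 1 000.
Difference = 49.4577 − 45.5781 = 3.8796.

3.9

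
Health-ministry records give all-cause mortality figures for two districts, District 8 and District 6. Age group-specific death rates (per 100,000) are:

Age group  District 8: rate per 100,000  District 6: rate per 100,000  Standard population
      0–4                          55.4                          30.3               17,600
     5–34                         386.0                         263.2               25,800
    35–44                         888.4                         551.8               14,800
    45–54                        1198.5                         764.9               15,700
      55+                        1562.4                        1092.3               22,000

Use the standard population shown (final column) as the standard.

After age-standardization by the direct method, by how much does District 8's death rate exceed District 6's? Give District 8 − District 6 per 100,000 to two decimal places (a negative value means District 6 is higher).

Standard total = 95,900; weights = 0.1835, 0.2690, 0.1543, 0.1637, 0.2294.
District 8: 0.1835×55.4 + 0.2690×386.0 + 0.1543×888.4 + 0.1637×1198.5 + 0.2294×1562.4 = 805.7498 per 100,000.
District 6: 0.1835×30.3 + 0.2690×263.2 + 0.1543×551.8 + 0.1637×764.9 + 0.2294×1092.3 = 537.3307 per 100,000.
Difference = 805.7498 − 537.3307 = 268.4192.

268.42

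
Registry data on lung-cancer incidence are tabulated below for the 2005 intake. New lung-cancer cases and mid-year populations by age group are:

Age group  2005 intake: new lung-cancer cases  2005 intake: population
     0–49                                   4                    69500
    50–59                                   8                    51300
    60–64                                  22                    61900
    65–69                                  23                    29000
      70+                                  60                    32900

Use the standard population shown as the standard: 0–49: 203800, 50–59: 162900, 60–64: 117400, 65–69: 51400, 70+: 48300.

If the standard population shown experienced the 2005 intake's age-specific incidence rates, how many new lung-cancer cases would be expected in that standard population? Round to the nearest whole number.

Age-specific rates per 100000 for the 2005 intake: 5.76, 15.59, 35.54, 79.31, 182.37.
Expected new lung-cancer cases = Σ (standard pop × age-specific rate ÷ 100000)
= 203800×5.76/100000 + 162900×15.59/100000 + 117400×35.54/100000 + 51400×79.31/100000 + 48300×182.37/100000
= 11.73 + 25.40 + 41.73 + 40.77 + 88.09 = 207.71.

208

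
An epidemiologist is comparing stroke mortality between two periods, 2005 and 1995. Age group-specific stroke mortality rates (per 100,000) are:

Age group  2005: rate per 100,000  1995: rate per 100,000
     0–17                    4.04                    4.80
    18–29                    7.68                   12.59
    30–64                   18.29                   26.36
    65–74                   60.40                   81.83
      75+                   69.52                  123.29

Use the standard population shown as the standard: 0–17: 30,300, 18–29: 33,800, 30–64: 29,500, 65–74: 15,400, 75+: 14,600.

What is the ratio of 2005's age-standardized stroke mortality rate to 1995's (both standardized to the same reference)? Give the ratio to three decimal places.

0.650

Standard total = 123,600; weights = 0.2451, 0.2735, 0.2387, 0.1246, 0.1181.
2005: 0.2451×4.04 + 0.2735×7.68 + 0.2387×18.29 + 0.1246×60.40 + 0.1181×69.52 = 23.1934 per 100,000.
1995: 0.2451×4.80 + 0.2735×12.59 + 0.2387×26.36 + 0.1246×81.83 + 0.1181×123.29 = 35.6700 per 100,000.
Ratio = 23.1934 ÷ 35.6700 = 0.65022.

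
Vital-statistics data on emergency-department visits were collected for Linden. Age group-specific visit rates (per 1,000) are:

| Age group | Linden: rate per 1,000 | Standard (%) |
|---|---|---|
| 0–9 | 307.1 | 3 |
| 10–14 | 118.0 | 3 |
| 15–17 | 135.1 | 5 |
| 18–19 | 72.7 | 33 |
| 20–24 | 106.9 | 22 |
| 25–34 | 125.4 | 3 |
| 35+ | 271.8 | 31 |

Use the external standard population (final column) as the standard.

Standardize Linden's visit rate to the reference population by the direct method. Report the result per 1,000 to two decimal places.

Standard weights: 0.03, 0.03, 0.05, 0.33, 0.22, 0.03, 0.31.
Standardized rate: 0.0300×307.1 + 0.0300×118.0 + 0.0500×135.1 + 0.3300×72.7 + 0.2200×106.9 + 0.0300×125.4 + 0.3100×271.8 = 155.0370 per 1,000.

155.04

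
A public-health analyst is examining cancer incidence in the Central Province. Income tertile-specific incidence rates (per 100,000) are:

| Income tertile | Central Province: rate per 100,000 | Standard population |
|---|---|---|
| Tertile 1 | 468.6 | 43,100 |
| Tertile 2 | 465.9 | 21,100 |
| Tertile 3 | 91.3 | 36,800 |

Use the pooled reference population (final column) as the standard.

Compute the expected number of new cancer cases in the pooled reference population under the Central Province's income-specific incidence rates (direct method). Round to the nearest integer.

334

Expected new cancer cases = Σ (standard pop × income-specific rate ÷ 100,000)
= 43,100×468.6/100,000 + 21,100×465.9/100,000 + 36,800×91.3/100,000
= 201.97 + 98.30 + 33.60 = 333.87.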